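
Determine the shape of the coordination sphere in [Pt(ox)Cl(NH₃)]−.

square planar

Ligand charges: each oxalate is −2; each chloride is −1; ammonia is neutral. With an overall charge of −1 the platinum centre must be in the +2 oxidation state.
Group 10 minus oxidation state 2 gives a d⁸ configuration.
Counting donor atoms: 1×oxalate (bidentate) → 2 donors; 1×chloride (monodentate) → 1 donor; 1×ammonia (monodentate) → 1 donor. Coordination number = 4.
A 5d d⁸ ion has a large crystal-field splitting; square planar leaves the high-energy d_{x²−y²} orbital empty and maximises CFSE.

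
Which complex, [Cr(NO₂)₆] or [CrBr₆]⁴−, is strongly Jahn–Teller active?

[CrBr₆]⁴−

[Cr(NO₂)₆]: Summing ligand charges against the 0 overall charge gives an oxidation state of +6 for chromium. Chromium is a group-6 element; Cr(VI) is therefore d⁰. The d⁰ configuration leaves the e_g set evenly filled (or empty) — no strong Jahn–Teller driving force.
[CrBr₆]⁴−: Ligand charges: each bromide is −1. With an overall charge of −4 the chromium centre must be in the +2 oxidation state. Group 6 minus oxidation state 2 gives a d⁴ configuration. Bromide is a weak-field ligand for a first-row metal, so the complex is high-spin. The t₂g³e_g¹ (high-spin) configuration has an unevenly filled e_g set; the Jahn–Teller theorem predicts a tetragonal distortion (typically axial elongation) to lift the degeneracy.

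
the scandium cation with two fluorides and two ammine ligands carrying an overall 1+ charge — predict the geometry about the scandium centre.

Ligand charges: each fluoride is −1; ammonia is neutral. With an overall charge of +1 the scandium centre must be in the +3 oxidation state.
Group 3 minus oxidation state 3 gives a d⁰ configuration.
With 4 monodentate ligands the coordination number is 4.
A d⁰ ion has no crystal-field stabilisation preference between square planar and tetrahedral, so four ligands adopt the sterically favoured tetrahedral geometry.

tetrahedral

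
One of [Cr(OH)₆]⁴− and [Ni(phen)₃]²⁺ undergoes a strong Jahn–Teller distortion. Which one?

[Cr(OH)₆]⁴−

[Cr(OH)₆]⁴−: Summing ligand charges against the −4 overall charge gives an oxidation state of +2 for chromium. Cr sits in group 6, so the d-electron count is 6 − 2 = 4. Hydroxide is a weak-field ligand for a first-row metal, so the complex is high-spin. The t₂g³e_g¹ (high-spin) configuration has an unevenly filled e_g set; the Jahn–Teller theorem predicts a tetragonal distortion (typically axial elongation) to lift the degeneracy.
[Ni(phen)₃]²⁺: Summing ligand charges against the +2 overall charge gives an oxidation state of +2 for nickel. Group 10 minus oxidation state 2 gives a d⁸ configuration. The d⁸ configuration leaves the e_g set evenly filled (or empty) — no strong Jahn–Teller driving force.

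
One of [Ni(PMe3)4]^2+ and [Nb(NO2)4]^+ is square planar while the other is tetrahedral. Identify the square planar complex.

[Ni(PMe3)4]^2+

For [Ni(PMe3)4]^2+: Summing ligand charges against the +2 overall charge gives an oxidation state of +2 for nickel. Nickel is a group-10 element; Ni(II) is therefore d⁸. Trimethylphosphine is a strong-field ligand (high in the spectrochemical series). A 3d d⁸ ion with strong-field ligands gains enough CFSE to favour square planar over tetrahedral. → square planar.
For [Nb(NO2)4]^+: Summing ligand charges against the +1 overall charge gives an oxidation state of +5 for niobium. Niobium is a group-5 element; Nb(V) is therefore d⁰. A d⁰ ion has no crystal-field stabilisation preference between square planar and tetrahedral, so four ligands adopt the sterically favoured tetrahedral geometry. → tetrahedral.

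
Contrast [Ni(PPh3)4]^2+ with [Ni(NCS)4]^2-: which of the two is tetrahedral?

For [Ni(PPh3)4]^2+: Triphenylphosphine is neutral; balancing the +2 overall charge requires Ni(II). Group 10 minus oxidation state 2 gives a d⁸ configuration. Triphenylphosphine is a strong-field ligand (high in the spectrochemical series). A 3d d⁸ ion with strong-field ligands gains enough CFSE to favour square planar over tetrahedral. → square planar.
For [Ni(NCS)4]^2-: Ligand charges: each isothiocyanate is −1. With an overall charge of −2 the nickel centre must be in the +2 oxidation state. Group 10 minus oxidation state 2 gives a d⁸ configuration. Isothiocyanate is a weak-field ligand. With weak-field ligands the CFSE gain from square planar is small, so a 3d d⁸ ion takes the sterically preferred tetrahedral geometry. → tetrahedral.

[Ni(NCS)4]^2-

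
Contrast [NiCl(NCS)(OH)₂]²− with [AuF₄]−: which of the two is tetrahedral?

For [NiCl(NCS)(OH)₂]²−: Ligand charges: each chloride is −1; each isothiocyanate is −1; each hydroxide is −1. With an overall charge of −2 the nickel centre must be in the +2 oxidation state. Group 10 minus oxidation state 2 gives a d⁸ configuration. Chloride, hydroxide, and isothiocyanate are weak-field ligands. With weak-field ligands the CFSE gain from square planar is small, so a 3d d⁸ ion takes the sterically preferred tetrahedral geometry. → tetrahedral.
For [AuF₄]−: Each fluoride is −1; balancing the −1 overall charge requires Au(III). Au sits in group 11, so the d-electron count is 11 − 3 = 8. A 5d d⁸ ion has a large crystal-field splitting; square planar leaves the high-energy d_{x²−y²} orbital empty and maximises CFSE. → square planar.

[NiCl(NCS)(OH)₂]²−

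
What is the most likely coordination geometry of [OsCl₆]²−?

octahedral

Summing ligand charges against the −2 overall charge gives an oxidation state of +4 for osmium.
Group 8 minus oxidation state 4 gives a d⁴ configuration.
Coordination number: 6.
Six donors around a single metal centre give an octahedral coordination sphere.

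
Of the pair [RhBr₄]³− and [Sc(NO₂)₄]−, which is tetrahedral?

[Sc(NO₂)₄]−

For [RhBr₄]³−: Summing ligand charges against the −3 overall charge gives an oxidation state of +1 for rhodium. Rhodium is a group-9 element; Rh(I) is therefore d⁸. A 4d d⁸ ion has a large crystal-field splitting; square planar leaves the high-energy d_{x²−y²} orbital empty and maximises CFSE. → square planar.
For [Sc(NO₂)₄]−: Ligand charges: each nitro (N-bound nitrite) is −1. With an overall charge of −1 the scandium centre must be in the +3 oxidation state. Group 3 minus oxidation state 3 gives a d⁰ configuration. A d⁰ ion has no crystal-field stabilisation preference between square planar and tetrahedral, so four ligands adopt the sterically favoured tetrahedral geometry. → tetrahedral.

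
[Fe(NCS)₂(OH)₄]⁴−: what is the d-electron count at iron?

Each isothiocyanate is −1; each hydroxide is −1; balancing the −4 overall charge requires Fe(II).
Iron is a group-8 element; Fe(II) is therefore d⁶.

d⁶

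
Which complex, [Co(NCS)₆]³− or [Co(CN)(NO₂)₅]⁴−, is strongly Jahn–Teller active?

[Co(NCS)₆]³−: Each isothiocyanate is −1; balancing the −3 overall charge requires Co(III). Co sits in group 9, so the d-electron count is 9 − 3 = 6. Co(III) has an exceptionally large octahedral splitting and is low-spin with essentially every ligand except fluoride. The d⁶ configuration leaves the e_g set evenly filled (or empty) — no strong Jahn–Teller driving force.
[Co(CN)(NO₂)₅]⁴−: Ligand charges: each cyanide is −1; each nitro (N-bound nitrite) is −1. With an overall charge of −4 the cobalt centre must be in the +2 oxidation state. Co sits in group 9, so the d-electron count is 9 − 2 = 7. Cyanide and nitro (N-bound nitrite) are strong-field ligands (high in the spectrochemical series) for a first-row metal, so the complex is low-spin. The t₂g⁶e_g¹ (low-spin) configuration has an unevenly filled e_g set; the Jahn–Teller theorem predicts a tetragonal distortion (typically axial elongation) to lift the degeneracy.

[Co(CN)(NO₂)₅]⁴−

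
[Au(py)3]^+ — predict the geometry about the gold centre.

trigonal planar

Pyridine is neutral; balancing the +1 overall charge requires Au(I).
Group 11 minus oxidation state 1 gives a d¹⁰ configuration.
With 3 monodentate ligands the coordination number is 3.
Three ligands around a d¹⁰ centre minimise repulsion in a trigonal-planar arrangement.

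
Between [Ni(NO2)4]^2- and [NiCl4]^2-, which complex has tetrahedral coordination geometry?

[NiCl4]^2-

For [Ni(NO2)4]^2-: Each nitro (N-bound nitrite) is −1; balancing the −2 overall charge requires Ni(II). Group 10 minus oxidation state 2 gives a d⁸ configuration. Nitro (N-bound nitrite) is a strong-field ligand (high in the spectrochemical series). A 3d d⁸ ion with strong-field ligands gains enough CFSE to favour square planar over tetrahedral. → square planar.
For [NiCl4]^2-: Each chloride is −1; balancing the −2 overall charge requires Ni(II). Ni sits in group 10, so the d-electron count is 10 − 2 = 8. Chloride is a weak-field ligand. With weak-field ligands the CFSE gain from square planar is small, so a 3d d⁸ ion takes the sterically preferred tetrahedral geometry. → tetrahedral.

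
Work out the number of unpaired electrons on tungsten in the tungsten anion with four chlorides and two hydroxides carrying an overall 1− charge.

1 unpaired electron

Ligand charges: each chloride is −1; each hydroxide is −1. With an overall charge of −1 the tungsten centre must be in the +5 oxidation state.
W sits in group 6, so the d-electron count is 6 − 5 = 1.
In an octahedral field the d¹ configuration is t₂g¹e_g⁰ (only one arrangement possible), giving 1 unpaired electron.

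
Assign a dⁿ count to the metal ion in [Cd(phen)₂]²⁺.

d¹⁰

Ligand charges: 1,10-phenanthroline is neutral. With an overall charge of +2 the cadmium centre must be in the +2 oxidation state.
Cd sits in group 12, so the d-electron count is 12 − 2 = 10.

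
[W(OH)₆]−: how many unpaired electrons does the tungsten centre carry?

Summing ligand charges against the −1 overall charge gives an oxidation state of +5 for tungsten.
Tungsten is a group-6 element; W(V) is therefore d¹.
In an octahedral field the d¹ configuration is t₂g¹e_g⁰ (only one arrangement possible), giving 1 unpaired electron.

1 unpaired electron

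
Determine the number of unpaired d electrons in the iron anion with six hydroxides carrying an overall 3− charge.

5 unpaired electrons

Ligand charges: each hydroxide is −1. With an overall charge of −3 the iron centre must be in the +3 oxidation state.
Group 8 minus oxidation state 3 gives a d⁵ configuration.
The spin state decides the count: Hydroxide is a weak-field ligand for a first-row metal, so the complex is high-spin.
An octahedral high-spin d⁵ ion is t₂g³e_g², giving 5 unpaired electrons.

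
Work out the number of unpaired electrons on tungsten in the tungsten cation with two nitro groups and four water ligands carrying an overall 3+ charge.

1

Summing ligand charges against the +3 overall charge gives an oxidation state of +5 for tungsten.
W sits in group 6, so the d-electron count is 6 − 5 = 1.
In an octahedral field the d¹ configuration is t₂g¹e_g⁰ (only one arrangement possible), giving 1 unpaired electron.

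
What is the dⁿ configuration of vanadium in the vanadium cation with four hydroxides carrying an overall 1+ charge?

Summing ligand charges against the +1 overall charge gives an oxidation state of +5 for vanadium.
Vanadium is a group-5 element; V(V) is therefore d⁰.

d0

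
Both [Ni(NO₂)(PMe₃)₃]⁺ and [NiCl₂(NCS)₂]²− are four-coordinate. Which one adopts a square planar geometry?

For [Ni(NO₂)(PMe₃)₃]⁺: Ligand charges: each nitro (N-bound nitrite) is −1; trimethylphosphine is neutral. With an overall charge of +1 the nickel centre must be in the +2 oxidation state. Nickel is a group-10 element; Ni(II) is therefore d⁸. Nitro (N-bound nitrite) and trimethylphosphine are strong-field ligands (high in the spectrochemical series). A 3d d⁸ ion with strong-field ligands gains enough CFSE to favour square planar over tetrahedral. → square planar.
For [NiCl₂(NCS)₂]²−: Ligand charges: each chloride is −1; each isothiocyanate is −1. With an overall charge of −2 the nickel centre must be in the +2 oxidation state. Group 10 minus oxidation state 2 gives a d⁸ configuration. Chloride and isothiocyanate are weak-field ligands. With weak-field ligands the CFSE gain from square planar is small, so a 3d d⁸ ion takes the sterically preferred tetrahedral geometry. → tetrahedral.

[Ni(NO₂)(PMe₃)₃]⁺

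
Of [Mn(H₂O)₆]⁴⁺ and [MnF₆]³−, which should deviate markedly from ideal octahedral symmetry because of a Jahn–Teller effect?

[MnF₆]³−

[Mn(H₂O)₆]⁴⁺: Ligand charges: water is neutral. With an overall charge of +4 the manganese centre must be in the +4 oxidation state. Manganese is a group-7 element; Mn(IV) is therefore d³. The d³ configuration leaves the e_g set evenly filled (or empty) — no strong Jahn–Teller driving force.
[MnF₆]³−: Summing ligand charges against the −3 overall charge gives an oxidation state of +3 for manganese. Manganese is a group-7 element; Mn(III) is therefore d⁴. Fluoride is a weak-field ligand for a first-row metal, so the complex is high-spin. The t₂g³e_g¹ (high-spin) configuration has an unevenly filled e_g set; the Jahn–Teller theorem predicts a tetragonal distortion (typically axial elongation) to lift the degeneracy.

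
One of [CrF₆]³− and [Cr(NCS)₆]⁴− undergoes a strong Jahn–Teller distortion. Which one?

[Cr(NCS)₆]⁴−

[CrF₆]³−: Each fluoride is −1; balancing the −3 overall charge requires Cr(III). Chromium is a group-6 element; Cr(III) is therefore d³. The d³ configuration leaves the e_g set evenly filled (or empty) — no strong Jahn–Teller driving force.
[Cr(NCS)₆]⁴−: Ligand charges: each isothiocyanate is −1. With an overall charge of −4 the chromium centre must be in the +2 oxidation state. Chromium is a group-6 element; Cr(II) is therefore d⁴. Isothiocyanate is a weak-field ligand for a first-row metal, so the complex is high-spin. The t₂g³e_g¹ (high-spin) configuration has an unevenly filled e_g set; the Jahn–Teller theorem predicts a tetragonal distortion (typically axial elongation) to lift the degeneracy.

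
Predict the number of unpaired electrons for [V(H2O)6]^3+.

Water is neutral; balancing the +3 overall charge requires V(III).
Group 5 minus oxidation state 3 gives a d² configuration.
In an octahedral field the d² configuration is t₂g²e_g⁰ (only one arrangement possible), giving 2 unpaired electrons.

2 unpaired electrons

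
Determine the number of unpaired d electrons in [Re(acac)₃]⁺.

3

Each acetylacetonate is −1; balancing the +1 overall charge requires Re(IV).
Rhenium is a group-7 element; Re(IV) is therefore d³.
Counting donor atoms: 3×acetylacetonate (bidentate) → 6 donors. Coordination number = 6.
In an octahedral field the d³ configuration is t₂g³e_g⁰ (only one arrangement possible), giving 3 unpaired electrons.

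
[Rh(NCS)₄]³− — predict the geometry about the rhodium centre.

square planar

Ligand charges: each isothiocyanate is −1. With an overall charge of −3 the rhodium centre must be in the +1 oxidation state.
Group 9 minus oxidation state 1 gives a d⁸ configuration.
With 4 monodentate ligands the coordination number is 4.
A 4d d⁸ ion has a large crystal-field splitting; square planar leaves the high-energy d_{x²−y²} orbital empty and maximises CFSE.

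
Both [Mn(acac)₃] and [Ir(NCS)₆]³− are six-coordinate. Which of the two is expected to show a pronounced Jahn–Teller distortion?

[Mn(acac)₃]: Summing ligand charges against the 0 overall charge gives an oxidation state of +3 for manganese. Group 7 minus oxidation state 3 gives a d⁴ configuration. Acetylacetonate is a weak-field ligand for a first-row metal, so the complex is high-spin. The t₂g³e_g¹ (high-spin) configuration has an unevenly filled e_g set; the Jahn–Teller theorem predicts a tetragonal distortion (typically axial elongation) to lift the degeneracy.
[Ir(NCS)₆]³−: Each isothiocyanate is −1; balancing the −3 overall charge requires Ir(III). Group 9 minus oxidation state 3 gives a d⁶ configuration. A 5d ion has a large Δₒ and is invariably low-spin. The d⁶ configuration leaves the e_g set evenly filled (or empty) — no strong Jahn–Teller driving force.

[Mn(acac)₃]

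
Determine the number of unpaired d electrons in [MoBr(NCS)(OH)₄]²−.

Ligand charges: each bromide is −1; each isothiocyanate is −1; each hydroxide is −1. With an overall charge of −2 the molybdenum centre must be in the +4 oxidation state.
Molybdenum is a group-6 element; Mo(IV) is therefore d².
In an octahedral field the d² configuration is t₂g²e_g⁰ (only one arrangement possible), giving 2 unpaired electrons.

2 unpaired electrons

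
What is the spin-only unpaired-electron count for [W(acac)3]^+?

Summing ligand charges against the +1 overall charge gives an oxidation state of +4 for tungsten.
W sits in group 6, so the d-electron count is 6 − 4 = 2.
Counting donor atoms: 3×acetylacetonate (bidentate) → 6 donors. Coordination number = 6.
In an octahedral field the d² configuration is t₂g²e_g⁰ (only one arrangement possible), giving 2 unpaired electrons.

2 unpaired electrons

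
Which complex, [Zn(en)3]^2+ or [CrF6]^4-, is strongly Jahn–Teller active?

[CrF6]^4-

[Zn(en)3]^2+: Summing ligand charges against the +2 overall charge gives an oxidation state of +2 for zinc. Group 12 minus oxidation state 2 gives a d¹⁰ configuration. The d¹⁰ configuration leaves the e_g set evenly filled (or empty) — no strong Jahn–Teller driving force.
[CrF6]^4-: Summing ligand charges against the −4 overall charge gives an oxidation state of +2 for chromium. Group 6 minus oxidation state 2 gives a d⁴ configuration. Fluoride is a weak-field ligand for a first-row metal, so the complex is high-spin. The t₂g³e_g¹ (high-spin) configuration has an unevenly filled e_g set; the Jahn–Teller theorem predicts a tetragonal distortion (typically axial elongation) to lift the degeneracy.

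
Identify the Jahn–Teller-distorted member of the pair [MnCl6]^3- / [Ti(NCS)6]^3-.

[MnCl6]^3-

[MnCl6]^3-: Summing ligand charges against the −3 overall charge gives an oxidation state of +3 for manganese. Group 7 minus oxidation state 3 gives a d⁴ configuration. Chloride is a weak-field ligand for a first-row metal, so the complex is high-spin. The t₂g³e_g¹ (high-spin) configuration has an unevenly filled e_g set; the Jahn–Teller theorem predicts a tetragonal distortion (typically axial elongation) to lift the degeneracy.
[Ti(NCS)6]^3-: Summing ligand charges against the −3 overall charge gives an oxidation state of +3 for titanium. Titanium is a group-4 element; Ti(III) is therefore d¹. The d¹ configuration leaves the e_g set evenly filled (or empty) — no strong Jahn–Teller driving force.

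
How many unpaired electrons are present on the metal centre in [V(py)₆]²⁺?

Pyridine is neutral; balancing the +2 overall charge requires V(II).
Vanadium is a group-5 element; V(II) is therefore d³.
In an octahedral field the d³ configuration is t₂g³e_g⁰ (only one arrangement possible), giving 3 unpaired electrons.

3 unpaired electrons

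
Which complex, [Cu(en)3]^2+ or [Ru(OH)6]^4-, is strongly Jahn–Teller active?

[Cu(en)3]^2+: Ethylenediamine is neutral; balancing the +2 overall charge requires Cu(II). Group 11 minus oxidation state 2 gives a d⁹ configuration. The t₂g⁶e_g³ configuration has an unevenly filled e_g set; the Jahn–Teller theorem predicts a tetragonal distortion (typically axial elongation) to lift the degeneracy.
[Ru(OH)6]^4-: Ligand charges: each hydroxide is −1. With an overall charge of −4 the ruthenium centre must be in the +2 oxidation state. Group 8 minus oxidation state 2 gives a d⁶ configuration. A 4d ion has a large Δₒ and is invariably low-spin. The d⁶ configuration leaves the e_g set evenly filled (or empty) — no strong Jahn–Teller driving force.

[Cu(en)3]^2+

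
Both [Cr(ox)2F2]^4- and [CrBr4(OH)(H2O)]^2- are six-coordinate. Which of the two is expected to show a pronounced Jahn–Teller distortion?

[Cr(ox)2F2]^4-

[Cr(ox)2F2]^4-: Ligand charges: each oxalate is −2; each fluoride is −1. With an overall charge of −4 the chromium centre must be in the +2 oxidation state. Chromium is a group-6 element; Cr(II) is therefore d⁴. Fluoride and oxalate are weak-field ligands for a first-row metal, so the complex is high-spin. The t₂g³e_g¹ (high-spin) configuration has an unevenly filled e_g set; the Jahn–Teller theorem predicts a tetragonal distortion (typically axial elongation) to lift the degeneracy.
[CrBr4(OH)(H2O)]^2-: Ligand charges: each bromide is −1; each hydroxide is −1; water is neutral. With an overall charge of −2 the chromium centre must be in the +3 oxidation state. Cr sits in group 6, so the d-electron count is 6 − 3 = 3. The d³ configuration leaves the e_g set evenly filled (or empty) — no strong Jahn–Teller driving force.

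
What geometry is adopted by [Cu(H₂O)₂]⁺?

Ligand charges: water is neutral. With an overall charge of +1 the copper centre must be in the +1 oxidation state.
Cu sits in group 11, so the d-electron count is 11 − 1 = 10.
Coordination number: 2.
A d¹⁰ ion with only two ligands adopts a linear arrangement (sp hybridisation; no CFSE preference).

linear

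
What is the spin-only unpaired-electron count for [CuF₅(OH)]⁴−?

1

Summing ligand charges against the −4 overall charge gives an oxidation state of +2 for copper.
Group 11 minus oxidation state 2 gives a d⁹ configuration.
In an octahedral field the d⁹ configuration is t₂g⁶e_g³ (only one arrangement possible), giving 1 unpaired electron.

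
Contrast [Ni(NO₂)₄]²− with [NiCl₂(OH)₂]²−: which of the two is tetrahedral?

[NiCl₂(OH)₂]²−

For [Ni(NO₂)₄]²−: Summing ligand charges against the −2 overall charge gives an oxidation state of +2 for nickel. Nickel is a group-10 element; Ni(II) is therefore d⁸. Nitro (N-bound nitrite) is a strong-field ligand (high in the spectrochemical series). A 3d d⁸ ion with strong-field ligands gains enough CFSE to favour square planar over tetrahedral. → square planar.
For [NiCl₂(OH)₂]²−: Each chloride is −1; each hydroxide is −1; balancing the −2 overall charge requires Ni(II). Nickel is a group-10 element; Ni(II) is therefore d⁸. Chloride and hydroxide are weak-field ligands. With weak-field ligands the CFSE gain from square planar is small, so a 3d d⁸ ion takes the sterically preferred tetrahedral geometry. → tetrahedral.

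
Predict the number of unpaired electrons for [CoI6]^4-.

3 unpaired electrons

Ligand charges: each iodide is −1. With an overall charge of −4 the cobalt centre must be in the +2 oxidation state.
Group 9 minus oxidation state 2 gives a d⁷ configuration.
The spin state decides the count: Iodide is a weak-field ligand for a first-row metal, so the complex is high-spin.
An octahedral high-spin d⁷ ion is t₂g⁵e_g², giving 3 unpaired electrons.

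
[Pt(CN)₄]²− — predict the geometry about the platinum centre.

Summing ligand charges against the −2 overall charge gives an oxidation state of +2 for platinum.
Pt sits in group 10, so the d-electron count is 10 − 2 = 8.
With 4 monodentate ligands the coordination number is 4.
A 5d d⁸ ion has a large crystal-field splitting; square planar leaves the high-energy d_{x²−y²} orbital empty and maximises CFSE.

square planar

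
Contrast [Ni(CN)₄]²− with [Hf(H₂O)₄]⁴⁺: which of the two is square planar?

[Ni(CN)₄]²−

For [Ni(CN)₄]²−: Summing ligand charges against the −2 overall charge gives an oxidation state of +2 for nickel. Group 10 minus oxidation state 2 gives a d⁸ configuration. Cyanide is a strong-field ligand (high in the spectrochemical series). A 3d d⁸ ion with strong-field ligands gains enough CFSE to favour square planar over tetrahedral. → square planar.
For [Hf(H₂O)₄]⁴⁺: Water is neutral; balancing the +4 overall charge requires Hf(IV). Hafnium is a group-4 element; Hf(IV) is therefore d⁰. A d⁰ ion has no crystal-field stabilisation preference between square planar and tetrahedral, so four ligands adopt the sterically favoured tetrahedral geometry. → tetrahedral.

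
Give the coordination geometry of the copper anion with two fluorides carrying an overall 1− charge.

Summing ligand charges against the −1 overall charge gives an oxidation state of +1 for copper.
Copper is a group-11 element; Cu(I) is therefore d¹⁰.
Coordination number: 2.
A d¹⁰ ion with only two ligands adopts a linear arrangement (sp hybridisation; no CFSE preference).

linear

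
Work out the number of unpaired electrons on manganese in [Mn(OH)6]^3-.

Summing ligand charges against the −3 overall charge gives an oxidation state of +3 for manganese.
Group 7 minus oxidation state 3 gives a d⁴ configuration.
The spin state decides the count: Hydroxide is a weak-field ligand for a first-row metal, so the complex is high-spin.
An octahedral high-spin d⁴ ion is t₂g³e_g¹, giving 4 unpaired electrons.

4 unpaired electrons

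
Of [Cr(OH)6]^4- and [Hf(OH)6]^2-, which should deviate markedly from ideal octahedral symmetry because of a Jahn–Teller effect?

[Cr(OH)6]^4-: Ligand charges: each hydroxide is −1. With an overall charge of −4 the chromium centre must be in the +2 oxidation state. Chromium is a group-6 element; Cr(II) is therefore d⁴. Hydroxide is a weak-field ligand for a first-row metal, so the complex is high-spin. The t₂g³e_g¹ (high-spin) configuration has an unevenly filled e_g set; the Jahn–Teller theorem predicts a tetragonal distortion (typically axial elongation) to lift the degeneracy.
[Hf(OH)6]^2-: Each hydroxide is −1; balancing the −2 overall charge requires Hf(IV). Hafnium is a group-4 element; Hf(IV) is therefore d⁰. The d⁰ configuration leaves the e_g set evenly filled (or empty) — no strong Jahn–Teller driving force.

[Cr(OH)6]^4-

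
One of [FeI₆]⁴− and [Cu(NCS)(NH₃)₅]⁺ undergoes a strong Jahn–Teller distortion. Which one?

[FeI₆]⁴−: Each iodide is −1; balancing the −4 overall charge requires Fe(II). Fe sits in group 8, so the d-electron count is 8 − 2 = 6. Iodide is a weak-field ligand for a first-row metal, so the complex is high-spin. The d⁶ configuration leaves the e_g set evenly filled (or empty) — no strong Jahn–Teller driving force.
[Cu(NCS)(NH₃)₅]⁺: Summing ligand charges against the +1 overall charge gives an oxidation state of +2 for copper. Group 11 minus oxidation state 2 gives a d⁹ configuration. The t₂g⁶e_g³ configuration has an unevenly filled e_g set; the Jahn–Teller theorem predicts a tetragonal distortion (typically axial elongation) to lift the degeneracy.

[Cu(NCS)(NH₃)₅]⁺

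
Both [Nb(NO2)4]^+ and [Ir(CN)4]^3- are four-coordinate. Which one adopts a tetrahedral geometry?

For [Nb(NO2)4]^+: Summing ligand charges against the +1 overall charge gives an oxidation state of +5 for niobium. Nb sits in group 5, so the d-electron count is 5 − 5 = 0. A d⁰ ion has no crystal-field stabilisation preference between square planar and tetrahedral, so four ligands adopt the sterically favoured tetrahedral geometry. → tetrahedral.
For [Ir(CN)4]^3-: Summing ligand charges against the −3 overall charge gives an oxidation state of +1 for iridium. Iridium is a group-9 element; Ir(I) is therefore d⁸. A 5d d⁸ ion has a large crystal-field splitting; square planar leaves the high-energy d_{x²−y²} orbital empty and maximises CFSE. → square planar.

[Nb(NO2)4]^+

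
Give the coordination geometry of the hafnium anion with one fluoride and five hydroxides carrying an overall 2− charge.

octahedral

Each fluoride is −1; each hydroxide is −1; balancing the −2 overall charge requires Hf(IV).
Hafnium is a group-4 element; Hf(IV) is therefore d⁰.
With 6 monodentate ligands the coordination number is 6.
Six donors around a single metal centre give an octahedral coordination sphere.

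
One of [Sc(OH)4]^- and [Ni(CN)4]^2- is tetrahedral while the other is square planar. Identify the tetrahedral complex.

For [Sc(OH)4]^-: Summing ligand charges against the −1 overall charge gives an oxidation state of +3 for scandium. Group 3 minus oxidation state 3 gives a d⁰ configuration. A d⁰ ion has no crystal-field stabilisation preference between square planar and tetrahedral, so four ligands adopt the sterically favoured tetrahedral geometry. → tetrahedral.
For [Ni(CN)4]^2-: Summing ligand charges against the −2 overall charge gives an oxidation state of +2 for nickel. Nickel is a group-10 element; Ni(II) is therefore d⁸. Cyanide is a strong-field ligand (high in the spectrochemical series). A 3d d⁸ ion with strong-field ligands gains enough CFSE to favour square planar over tetrahedral. → square planar.

[Sc(OH)4]^-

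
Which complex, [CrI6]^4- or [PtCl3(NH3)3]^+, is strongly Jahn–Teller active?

[CrI6]^4-: Each iodide is −1; balancing the −4 overall charge requires Cr(II). Chromium is a group-6 element; Cr(II) is therefore d⁴. Iodide is a weak-field ligand for a first-row metal, so the complex is high-spin. The t₂g³e_g¹ (high-spin) configuration has an unevenly filled e_g set; the Jahn–Teller theorem predicts a tetragonal distortion (typically axial elongation) to lift the degeneracy.
[PtCl3(NH3)3]^+: Each chloride is −1; ammonia is neutral; balancing the +1 overall charge requires Pt(IV). Pt sits in group 10, so the d-electron count is 10 − 4 = 6. A 5d ion has a large Δₒ and is invariably low-spin. The d⁶ configuration leaves the e_g set evenly filled (or empty) — no strong Jahn–Teller driving force.

[CrI6]^4-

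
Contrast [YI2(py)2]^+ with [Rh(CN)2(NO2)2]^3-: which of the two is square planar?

[Rh(CN)2(NO2)2]^3-

For [YI2(py)2]^+: Summing ligand charges against the +1 overall charge gives an oxidation state of +3 for yttrium. Yttrium is a group-3 element; Y(III) is therefore d⁰. A d⁰ ion has no crystal-field stabilisation preference between square planar and tetrahedral, so four ligands adopt the sterically favoured tetrahedral geometry. → tetrahedral.
For [Rh(CN)2(NO2)2]^3-: Each cyanide is −1; each nitro (N-bound nitrite) is −1; balancing the −3 overall charge requires Rh(I). Group 9 minus oxidation state 1 gives a d⁸ configuration. A 4d d⁸ ion has a large crystal-field splitting; square planar leaves the high-energy d_{x²−y²} orbital empty and maximises CFSE. → square planar.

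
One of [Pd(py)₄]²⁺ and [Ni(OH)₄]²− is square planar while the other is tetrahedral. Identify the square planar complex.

For [Pd(py)₄]²⁺: Summing ligand charges against the +2 overall charge gives an oxidation state of +2 for palladium. Pd sits in group 10, so the d-electron count is 10 − 2 = 8. A 4d d⁸ ion has a large crystal-field splitting; square planar leaves the high-energy d_{x²−y²} orbital empty and maximises CFSE. → square planar.
For [Ni(OH)₄]²−: Summing ligand charges against the −2 overall charge gives an oxidation state of +2 for nickel. Group 10 minus oxidation state 2 gives a d⁸ configuration. Hydroxide is a weak-field ligand. With weak-field ligands the CFSE gain from square planar is small, so a 3d d⁸ ion takes the sterically preferred tetrahedral geometry. → tetrahedral.

[Pd(py)₄]²⁺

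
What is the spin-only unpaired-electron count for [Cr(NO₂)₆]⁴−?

2

Each nitro (N-bound nitrite) is −1; balancing the −4 overall charge requires Cr(II).
Group 6 minus oxidation state 2 gives a d⁴ configuration.
The spin state decides the count: Nitro (N-bound nitrite) is a strong-field ligand (high in the spectrochemical series) for a first-row metal, so the complex is low-spin.
An octahedral low-spin d⁴ ion is t₂g⁴e_g⁰, giving 2 unpaired electrons.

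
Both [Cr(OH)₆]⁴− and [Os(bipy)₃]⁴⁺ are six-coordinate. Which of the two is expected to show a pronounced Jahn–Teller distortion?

[Cr(OH)₆]⁴−: Summing ligand charges against the −4 overall charge gives an oxidation state of +2 for chromium. Group 6 minus oxidation state 2 gives a d⁴ configuration. Hydroxide is a weak-field ligand for a first-row metal, so the complex is high-spin. The t₂g³e_g¹ (high-spin) configuration has an unevenly filled e_g set; the Jahn–Teller theorem predicts a tetragonal distortion (typically axial elongation) to lift the degeneracy.
[Os(bipy)₃]⁴⁺: 2,2′-bipyridine is neutral; balancing the +4 overall charge requires Os(IV). Group 8 minus oxidation state 4 gives a d⁴ configuration. A 5d ion has a large Δₒ and is invariably low-spin. The d⁴ configuration leaves the e_g set evenly filled (or empty) — no strong Jahn–Teller driving force.

[Cr(OH)₆]⁴−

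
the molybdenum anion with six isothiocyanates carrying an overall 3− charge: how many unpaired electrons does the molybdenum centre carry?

3

Summing ligand charges against the −3 overall charge gives an oxidation state of +3 for molybdenum.
Molybdenum is a group-6 element; Mo(III) is therefore d³.
In an octahedral field the d³ configuration is t₂g³e_g⁰ (only one arrangement possible), giving 3 unpaired electrons.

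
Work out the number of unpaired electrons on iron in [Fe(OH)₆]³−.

5 unpaired electrons

Summing ligand charges against the −3 overall charge gives an oxidation state of +3 for iron.
Group 8 minus oxidation state 3 gives a d⁵ configuration.
The spin state decides the count: Hydroxide is a weak-field ligand for a first-row metal, so the complex is high-spin.
An octahedral high-spin d⁵ ion is t₂g³e_g², giving 5 unpaired electrons.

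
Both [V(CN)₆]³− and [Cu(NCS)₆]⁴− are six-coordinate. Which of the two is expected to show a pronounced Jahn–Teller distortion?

[Cu(NCS)₆]⁴−

[V(CN)₆]³−: Ligand charges: each cyanide is −1. With an overall charge of −3 the vanadium centre must be in the +3 oxidation state. Group 5 minus oxidation state 3 gives a d² configuration. The d² configuration leaves the e_g set evenly filled (or empty) — no strong Jahn–Teller driving force.
[Cu(NCS)₆]⁴−: Summing ligand charges against the −4 overall charge gives an oxidation state of +2 for copper. Group 11 minus oxidation state 2 gives a d⁹ configuration. The t₂g⁶e_g³ configuration has an unevenly filled e_g set; the Jahn–Teller theorem predicts a tetragonal distortion (typically axial elongation) to lift the degeneracy.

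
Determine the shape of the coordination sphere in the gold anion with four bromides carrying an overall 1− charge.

Ligand charges: each bromide is −1. With an overall charge of −1 the gold centre must be in the +3 oxidation state.
Au sits in group 11, so the d-electron count is 11 − 3 = 8.
Coordination number: 4.
A 5d d⁸ ion has a large crystal-field splitting; square planar leaves the high-energy d_{x²−y²} orbital empty and maximises CFSE.

square planar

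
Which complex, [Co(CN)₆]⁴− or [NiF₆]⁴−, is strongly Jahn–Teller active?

[Co(CN)₆]⁴−

[Co(CN)₆]⁴−: Each cyanide is −1; balancing the −4 overall charge requires Co(II). Cobalt is a group-9 element; Co(II) is therefore d⁷. Cyanide is a strong-field ligand (high in the spectrochemical series) for a first-row metal, so the complex is low-spin. The t₂g⁶e_g¹ (low-spin) configuration has an unevenly filled e_g set; the Jahn–Teller theorem predicts a tetragonal distortion (typically axial elongation) to lift the degeneracy.
[NiF₆]⁴−: Ligand charges: each fluoride is −1. With an overall charge of −4 the nickel centre must be in the +2 oxidation state. Nickel is a group-10 element; Ni(II) is therefore d⁸. The d⁸ configuration leaves the e_g set evenly filled (or empty) — no strong Jahn–Teller driving force.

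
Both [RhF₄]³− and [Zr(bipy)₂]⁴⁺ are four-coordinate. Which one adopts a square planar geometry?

For [RhF₄]³−: Ligand charges: each fluoride is −1. With an overall charge of −3 the rhodium centre must be in the +1 oxidation state. Group 9 minus oxidation state 1 gives a d⁸ configuration. A 4d d⁸ ion has a large crystal-field splitting; square planar leaves the high-energy d_{x²−y²} orbital empty and maximises CFSE. → square planar.
For [Zr(bipy)₂]⁴⁺: Ligand charges: 2,2′-bipyridine is neutral. With an overall charge of +4 the zirconium centre must be in the +4 oxidation state. Zr sits in group 4, so the d-electron count is 4 − 4 = 0. A d⁰ ion has no crystal-field stabilisation preference between square planar and tetrahedral, so four ligands adopt the sterically favoured tetrahedral geometry. → tetrahedral.

[RhF₄]³−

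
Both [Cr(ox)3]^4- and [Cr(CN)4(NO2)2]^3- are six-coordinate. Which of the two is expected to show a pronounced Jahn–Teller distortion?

[Cr(ox)3]^4-

[Cr(ox)3]^4-: Each oxalate is −2; balancing the −4 overall charge requires Cr(II). Cr sits in group 6, so the d-electron count is 6 − 2 = 4. Oxalate is a weak-field ligand for a first-row metal, so the complex is high-spin. The t₂g³e_g¹ (high-spin) configuration has an unevenly filled e_g set; the Jahn–Teller theorem predicts a tetragonal distortion (typically axial elongation) to lift the degeneracy.
[Cr(CN)4(NO2)2]^3-: Summing ligand charges against the −3 overall charge gives an oxidation state of +3 for chromium. Cr sits in group 6, so the d-electron count is 6 − 3 = 3. The d³ configuration leaves the e_g set evenly filled (or empty) — no strong Jahn–Teller driving force.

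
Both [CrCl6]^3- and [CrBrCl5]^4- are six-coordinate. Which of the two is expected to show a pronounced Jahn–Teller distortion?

[CrCl6]^3-: Summing ligand charges against the −3 overall charge gives an oxidation state of +3 for chromium. Chromium is a group-6 element; Cr(III) is therefore d³. The d³ configuration leaves the e_g set evenly filled (or empty) — no strong Jahn–Teller driving force.
[CrBrCl5]^4-: Ligand charges: each bromide is −1; each chloride is −1. With an overall charge of −4 the chromium centre must be in the +2 oxidation state. Chromium is a group-6 element; Cr(II) is therefore d⁴. Bromide and chloride are weak-field ligands for a first-row metal, so the complex is high-spin. The t₂g³e_g¹ (high-spin) configuration has an unevenly filled e_g set; the Jahn–Teller theorem predicts a tetragonal distortion (typically axial elongation) to lift the degeneracy.

[CrBrCl5]^4-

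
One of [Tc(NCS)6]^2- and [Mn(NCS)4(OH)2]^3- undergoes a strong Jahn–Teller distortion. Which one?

[Tc(NCS)6]^2-: Summing ligand charges against the −2 overall charge gives an oxidation state of +4 for technetium. Group 7 minus oxidation state 4 gives a d³ configuration. The d³ configuration leaves the e_g set evenly filled (or empty) — no strong Jahn–Teller driving force.
[Mn(NCS)4(OH)2]^3-: Summing ligand charges against the −3 overall charge gives an oxidation state of +3 for manganese. Mn sits in group 7, so the d-electron count is 7 − 3 = 4. Hydroxide and isothiocyanate are weak-field ligands for a first-row metal, so the complex is high-spin. The t₂g³e_g¹ (high-spin) configuration has an unevenly filled e_g set; the Jahn–Teller theorem predicts a tetragonal distortion (typically axial elongation) to lift the degeneracy.

[Mn(NCS)4(OH)2]^3-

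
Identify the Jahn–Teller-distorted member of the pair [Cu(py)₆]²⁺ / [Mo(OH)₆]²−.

[Cu(py)₆]²⁺: Ligand charges: pyridine is neutral. With an overall charge of +2 the copper centre must be in the +2 oxidation state. Group 11 minus oxidation state 2 gives a d⁹ configuration. The t₂g⁶e_g³ configuration has an unevenly filled e_g set; the Jahn–Teller theorem predicts a tetragonal distortion (typically axial elongation) to lift the degeneracy.
[Mo(OH)₆]²−: Each hydroxide is −1; balancing the −2 overall charge requires Mo(IV). Mo sits in group 6, so the d-electron count is 6 − 4 = 2. The d² configuration leaves the e_g set evenly filled (or empty) — no strong Jahn–Teller driving force.

[Cu(py)₆]²⁺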